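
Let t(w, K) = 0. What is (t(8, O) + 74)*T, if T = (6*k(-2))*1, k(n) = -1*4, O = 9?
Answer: -1776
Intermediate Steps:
k(n) = -4
T = -24 (T = (6*(-4))*1 = -24*1 = -24)
(t(8, O) + 74)*T = (0 + 74)*(-24) = 74*(-24) = -1776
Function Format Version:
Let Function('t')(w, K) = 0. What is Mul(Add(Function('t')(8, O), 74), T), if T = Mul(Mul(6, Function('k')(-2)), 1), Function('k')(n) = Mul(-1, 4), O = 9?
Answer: -1776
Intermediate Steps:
Function('k')(n) = -4
T = -24 (T = Mul(Mul(6, -4), 1) = Mul(-24, 1) = -24)
Mul(Add(Function('t')(8, O), 74), T) = Mul(Add(0, 74), -24) = Mul(74, -24) = -1776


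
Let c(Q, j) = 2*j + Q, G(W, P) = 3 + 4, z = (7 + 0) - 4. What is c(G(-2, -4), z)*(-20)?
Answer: -260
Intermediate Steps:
z = 3 (z = 7 - 4 = 3)
G(W, P) = 7
c(Q, j) = Q + 2*j
c(G(-2, -4), z)*(-20) = (7 + 2*3)*(-20) = (7 + 6)*(-20) = 13*(-20) = -260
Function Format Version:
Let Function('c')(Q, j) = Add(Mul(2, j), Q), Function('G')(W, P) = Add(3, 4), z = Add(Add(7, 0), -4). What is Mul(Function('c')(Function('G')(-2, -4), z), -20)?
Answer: -260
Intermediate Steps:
z = 3 (z = Add(7, -4) = 3)
Function('G')(W, P) = 7
Function('c')(Q, j) = Add(Q, Mul(2, j))
Mul(Function('c')(Function('G')(-2, -4), z), -20) = Mul(Add(7, Mul(2, 3)), -20) = Mul(Add(7, 6), -20) = Mul(13, -20) = -260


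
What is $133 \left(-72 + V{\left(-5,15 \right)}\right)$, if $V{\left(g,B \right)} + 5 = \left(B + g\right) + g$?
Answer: $-9576$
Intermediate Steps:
$V{\left(g,B \right)} = -5 + B + 2 g$ ($V{\left(g,B \right)} = -5 + \left(\left(B + g\right) + g\right) = -5 + \left(B + 2 g\right) = -5 + B + 2 g$)
$133 \left(-72 + V{\left(-5,15 \right)}\right) = 133 \left(-72 + \left(-5 + 15 + 2 \left(-5\right)\right)\right) = 133 \left(-72 - 0\right) = 133 \left(-72 + 0\right) = 133 \left(-72\right) = -9576$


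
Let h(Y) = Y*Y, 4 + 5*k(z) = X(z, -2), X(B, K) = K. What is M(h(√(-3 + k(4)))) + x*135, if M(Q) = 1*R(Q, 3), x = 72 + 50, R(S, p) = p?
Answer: 16473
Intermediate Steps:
k(z) = -6/5 (k(z) = -⅘ + (⅕)*(-2) = -⅘ - ⅖ = -6/5)
x = 122
h(Y) = Y²
M(Q) = 3 (M(Q) = 1*3 = 3)
M(h(√(-3 + k(4)))) + x*135 = 3 + 122*135 = 3 + 16470 = 16473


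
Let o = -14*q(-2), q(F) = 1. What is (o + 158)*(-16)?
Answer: -2304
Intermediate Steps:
o = -14 (o = -14*1 = -14)
(o + 158)*(-16) = (-14 + 158)*(-16) = 144*(-16) = -2304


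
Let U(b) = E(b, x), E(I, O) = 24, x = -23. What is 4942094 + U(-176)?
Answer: 4942118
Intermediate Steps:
U(b) = 24
4942094 + U(-176) = 4942094 + 24 = 4942118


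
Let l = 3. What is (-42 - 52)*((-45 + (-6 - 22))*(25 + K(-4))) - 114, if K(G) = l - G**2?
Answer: 82230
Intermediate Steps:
K(G) = 3 - G**2
(-42 - 52)*((-45 + (-6 - 22))*(25 + K(-4))) - 114 = (-42 - 52)*((-45 + (-6 - 22))*(25 + (3 - 1*(-4)**2))) - 114 = -94*(-45 - 28)*(25 + (3 - 1*16)) - 114 = -(-6862)*(25 + (3 - 16)) - 114 = -(-6862)*(25 - 13) - 114 = -(-6862)*12 - 114 = -94*(-876) - 114 = 82344 - 114 = 82230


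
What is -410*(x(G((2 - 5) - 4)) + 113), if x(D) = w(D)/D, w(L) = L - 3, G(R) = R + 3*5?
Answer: -186345/4 ≈ -46586.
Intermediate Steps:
G(R) = 15 + R (G(R) = R + 15 = 15 + R)
w(L) = -3 + L
x(D) = (-3 + D)/D
-410*(x(G((2 - 5) - 4)) + 113) = -410*((-3 + (15 + ((2 - 5) - 4)))/(15 + ((2 - 5) - 4)) + 113) = -410*((-3 + (15 + (-3 - 4)))/(15 + (-3 - 4)) + 113) = -410*((-3 + (15 - 7))/(15 - 7) + 113) = -410*((-3 + 8)/8 + 113) = -410*((1/8)*5 + 113) = -410*(5/8 + 113) = -410*909/8 = -186345/4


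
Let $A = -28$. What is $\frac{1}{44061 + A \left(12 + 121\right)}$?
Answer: $\frac{1}{40337} \approx 2.4791 \cdot 10^{-5}$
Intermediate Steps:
$\frac{1}{44061 + A \left(12 + 121\right)} = \frac{1}{44061 - 28 \left(12 + 121\right)} = \frac{1}{44061 - 3724} = \frac{1}{40337}$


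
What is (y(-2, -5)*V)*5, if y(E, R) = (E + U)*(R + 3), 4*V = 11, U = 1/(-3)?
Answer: 385/6 ≈ 64.167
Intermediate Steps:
U = -1/3 ≈ -0.33333
V = 11/4 (V = (1/4)*11 = 11/4 ≈ 2.7500)
y(E, R) = (3 + R)*(-1/3 + E) (y(E, R) = (E - 1/3)*(R + 3) = (-1/3 + E)*(3 + R) = (3 + R)*(-1/3 + E))
(y(-2, -5)*V)*5 = ((-1 + 3*(-2) - 1/3*(-5) - 2*(-5))*(11/4))*5 = ((-1 - 6 + 5/3 + 10)*(11/4))*5 = ((14/3)*(11/4))*5 = (77/6)*5 = 385/6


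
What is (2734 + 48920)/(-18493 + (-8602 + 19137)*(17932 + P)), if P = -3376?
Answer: 51654/153328967 ≈ 0.00033688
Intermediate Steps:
(2734 + 48920)/(-18493 + (-8602 + 19137)*(17932 + P)) = (2734 + 48920)/(-18493 + (-8602 + 19137)*(17932 - 3376)) = 51654/(-18493 + 10535*14556) = 51654/(-18493 + 153347460) = 51654/153328967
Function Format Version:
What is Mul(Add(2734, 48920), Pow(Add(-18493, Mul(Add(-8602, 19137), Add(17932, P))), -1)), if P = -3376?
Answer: Rational(51654, 153328967) ≈ 0.00033688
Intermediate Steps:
Mul(Add(2734, 48920), Pow(Add(-18493, Mul(Add(-8602, 19137), Add(17932, P))), -1)) = Mul(Add(2734, 48920), Pow(Add(-18493, Mul(Add(-8602, 19137), Add(17932, -3376))), -1)) = Mul(51654, Pow(Add(-18493, Mul(10535, 14556)), -1)) = Mul(51654, Pow(Add(-18493, 153347460), -1)) = Mul(51654, Pow(153328967, -1)) = Mul(51654, Rational(1, 153328967)) = Rational(51654, 153328967)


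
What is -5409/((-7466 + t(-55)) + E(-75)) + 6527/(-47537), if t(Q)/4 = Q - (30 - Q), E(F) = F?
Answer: 204252406/385097237 ≈ 0.53039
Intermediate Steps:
t(Q) = -120 + 8*Q (t(Q) = 4*(Q - (30 - Q)) = 4*(Q + (-30 + Q)) = 4*(-30 + 2*Q) = -120 + 8*Q)
-5409/((-7466 + t(-55)) + E(-75)) + 6527/(-47537) = -5409/((-7466 + (-120 + 8*(-55))) - 75) + 6527/(-47537) = -5409/((-7466 + (-120 - 440)) - 75) + 6527*(-1/47537) = -5409/((-7466 - 560) - 75) - 6527/47537 = -5409/(-8026 - 75) - 6527/47537 = -5409/(-8101) - 6527/47537 = -5409*(-1/8101) - 6527/47537 = 5409/8101 - 6527/47537 = 204252406/385097237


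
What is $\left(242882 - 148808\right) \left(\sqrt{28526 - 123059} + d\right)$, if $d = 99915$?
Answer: $9399403710 + 94074 i \sqrt{94533} \approx 9.3994 \cdot 10^{9} + 2.8924 \cdot 10^{7} i$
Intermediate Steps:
$\left(242882 - 148808\right) \left(\sqrt{28526 - 123059} + d\right) = \left(242882 - 148808\right) \left(\sqrt{28526 - 123059} + 99915\right) = 94074 \left(\sqrt{-94533} + 99915\right) = 94074 \left(i \sqrt{94533} + 99915\right) = 94074 \left(99915 + i \sqrt{94533}\right) = 9399403710 + 94074 i \sqrt{94533}$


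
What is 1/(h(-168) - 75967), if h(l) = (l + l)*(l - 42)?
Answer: -1/5407 ≈ -0.00018495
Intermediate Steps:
h(l) = 2*l*(-42 + l) (h(l) = (2*l)*(-42 + l) = 2*l*(-42 + l))
1/(h(-168) - 75967) = 1/(2*(-168)*(-42 - 168) - 75967) = 1/(2*(-168)*(-210) - 75967) = 1/(70560 - 75967) = 1/(-5407) = -1/5407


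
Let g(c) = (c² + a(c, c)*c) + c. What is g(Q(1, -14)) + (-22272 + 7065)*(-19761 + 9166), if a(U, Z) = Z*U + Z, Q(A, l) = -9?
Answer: 161117589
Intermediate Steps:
a(U, Z) = Z + U*Z (a(U, Z) = U*Z + Z = Z + U*Z)
g(c) = c + c² + c²*(1 + c) (g(c) = (c² + (c*(1 + c))*c) + c = (c² + c²*(1 + c)) + c = c + c² + c²*(1 + c))
g(Q(1, -14)) + (-22272 + 7065)*(-19761 + 9166) = -9*(1 - 9 - 9*(1 - 9)) + (-22272 + 7065)*(-19761 + 9166) = -9*(1 - 9 - 9*(-8)) - 15207*(-10595) = -9*(1 - 9 + 72) + 161118165 = -9*64 + 161118165 = -576 + 161118165 = 161117589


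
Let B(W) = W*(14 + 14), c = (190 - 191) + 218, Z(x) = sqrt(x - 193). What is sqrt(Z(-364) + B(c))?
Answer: sqrt(6076 + I*sqrt(557)) ≈ 77.949 + 0.1514*I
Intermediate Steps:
Z(x) = sqrt(-193 + x)
c = 217 (c = -1 + 218 = 217)
B(W) = 28*W (B(W) = W*28 = 28*W)
sqrt(Z(-364) + B(c)) = sqrt(sqrt(-193 - 364) + 28*217) = sqrt(sqrt(-557) + 6076) = sqrt(I*sqrt(557) + 6076) = sqrt(6076 + I*sqrt(557))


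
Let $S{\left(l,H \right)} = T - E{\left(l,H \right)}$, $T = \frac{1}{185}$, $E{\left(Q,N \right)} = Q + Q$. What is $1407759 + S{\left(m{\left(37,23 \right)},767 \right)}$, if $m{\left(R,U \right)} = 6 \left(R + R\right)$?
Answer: $\frac{260271136}{185} \approx 1.4069 \cdot 10^{6}$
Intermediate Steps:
$E{\left(Q,N \right)} = 2 Q$
$T = \frac{1}{185} \approx 0.0054054$
$m{\left(R,U \right)} = 12 R$ ($m{\left(R,U \right)} = 6 \cdot 2 R = 12 R$)
$S{\left(l,H \right)} = \frac{1}{185} - 2 l$
$1407759 + S{\left(m{\left(37,23 \right)},767 \right)} = 1407759 + \left(\frac{1}{185} - 2 \cdot 12 \cdot 37\right) = 1407759 + \left(\frac{1}{185} - 888\right) = 1407759 - \frac{164279}{185} = \frac{260271136}{185}$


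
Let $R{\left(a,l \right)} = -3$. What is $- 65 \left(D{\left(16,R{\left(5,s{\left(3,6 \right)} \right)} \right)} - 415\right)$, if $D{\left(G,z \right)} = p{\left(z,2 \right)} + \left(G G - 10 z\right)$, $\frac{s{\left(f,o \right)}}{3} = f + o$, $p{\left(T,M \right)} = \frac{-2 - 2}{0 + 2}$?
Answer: $8515$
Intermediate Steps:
$p{\left(T,M \right)} = -2$ ($p{\left(T,M \right)} = - \frac{4}{2} = \left(-4\right) \frac{1}{2} = -2$)
$s{\left(f,o \right)} = 3 f + 3 o$ ($s{\left(f,o \right)} = 3 \left(f + o\right) = 3 f + 3 o$)
$D{\left(G,z \right)} = -2 + G^{2} - 10 z$ ($D{\left(G,z \right)} = -2 + \left(G G - 10 z\right) = -2 + \left(G^{2} - 10 z\right) = -2 + G^{2} - 10 z$)
$- 65 \left(D{\left(16,R{\left(5,s{\left(3,6 \right)} \right)} \right)} - 415\right) = - 65 \left(\left(-2 + 16^{2} - -30\right) - 415\right) = - 65 \left(\left(-2 + 256 + 30\right) - 415\right) = - 65 \left(284 - 415\right) = \left(-65\right) \left(-131\right) = 8515$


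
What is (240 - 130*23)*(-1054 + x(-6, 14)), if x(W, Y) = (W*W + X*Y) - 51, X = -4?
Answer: 3093750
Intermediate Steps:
x(W, Y) = -51 + W² - 4*Y (x(W, Y) = (W*W - 4*Y) - 51 = (W² - 4*Y) - 51 = -51 + W² - 4*Y)
(240 - 130*23)*(-1054 + x(-6, 14)) = (240 - 130*23)*(-1054 + (-51 + (-6)² - 4*14)) = (240 - 2990)*(-1054 + (-51 + 36 - 56)) = -2750*(-1054 - 71) = -2750*(-1125) = 3093750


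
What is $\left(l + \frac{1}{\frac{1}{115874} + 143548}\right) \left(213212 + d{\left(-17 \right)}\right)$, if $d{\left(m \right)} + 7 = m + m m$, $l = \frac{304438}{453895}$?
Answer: $\frac{360343217785674508396}{2516617945720645} \approx 1.4319 \cdot 10^{5}$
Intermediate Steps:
$l = \frac{304438}{453895}$ ($l = 304438 \cdot \frac{1}{453895} = \frac{304438}{453895} \approx 0.67072$)
$d{\left(m \right)} = -7 + m + m^{2}$ ($d{\left(m \right)} = -7 + \left(m + m m\right) = -7 + \left(m + m^{2}\right) = -7 + m + m^{2}$)
$\left(l + \frac{1}{\frac{1}{115874} + 143548}\right) \left(213212 + d{\left(-17 \right)}\right) = \left(\frac{304438}{453895} + \frac{1}{\frac{1}{115874} + 143548}\right) \left(213212 - \left(24 - 289\right)\right) = \left(\frac{304438}{453895} + \frac{1}{\frac{1}{115874} + 143548}\right) \left(213212 - -265\right) = \left(\frac{304438}{453895} + \frac{1}{\frac{16633480953}{115874}}\right) \left(213212 + 265\right) = \left(\frac{304438}{453895} + \frac{115874}{16633480953}\right) 213477 = \frac{5063916268998644}{7549853837161935} \cdot 213477 = \frac{360343217785674508396}{2516617945720645}$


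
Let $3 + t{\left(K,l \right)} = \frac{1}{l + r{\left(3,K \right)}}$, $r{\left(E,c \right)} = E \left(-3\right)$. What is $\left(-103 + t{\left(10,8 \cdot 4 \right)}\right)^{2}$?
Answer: $\frac{5938969}{529} \approx 11227.0$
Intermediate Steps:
$r{\left(E,c \right)} = - 3 E$
$t{\left(K,l \right)} = -3 + \frac{1}{-9 + l}$ ($t{\left(K,l \right)} = -3 + \frac{1}{l - 9} = -3 + \frac{1}{-9 + l}$)
$\left(-103 + t{\left(10,8 \cdot 4 \right)}\right)^{2} = \left(-103 + \frac{28 - 3 \cdot 8 \cdot 4}{-9 + 8 \cdot 4}\right)^{2} = \left(-103 + \frac{28 - 96}{-9 + 32}\right)^{2} = \left(-103 + \frac{28 - 96}{23}\right)^{2} = \left(-103 + \frac{1}{23} \left(-68\right)\right)^{2} = \left(-103 - \frac{68}{23}\right)^{2} = \left(- \frac{2437}{23}\right)^{2} = \frac{5938969}{529}$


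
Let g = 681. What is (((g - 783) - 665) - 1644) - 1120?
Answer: -3531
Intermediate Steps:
(((g - 783) - 665) - 1644) - 1120 = (((681 - 783) - 665) - 1644) - 1120 = ((-102 - 665) - 1644) - 1120 = (-767 - 1644) - 1120 = -2411 - 1120 = -3531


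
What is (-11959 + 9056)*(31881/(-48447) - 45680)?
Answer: 2141534237141/16149 ≈ 1.3261e+8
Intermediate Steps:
(-11959 + 9056)*(31881/(-48447) - 45680) = -2903*(31881*(-1/48447) - 45680) = -2903*(-10627/16149 - 45680) = -2903*(-737696947/16149) = 2141534237141/16149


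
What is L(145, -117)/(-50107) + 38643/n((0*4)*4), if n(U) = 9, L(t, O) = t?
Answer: 645427832/150321 ≈ 4293.7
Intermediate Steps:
L(145, -117)/(-50107) + 38643/n((0*4)*4) = 145/(-50107) + 38643/9 = 145*(-1/50107) + 38643*(⅑) = -145/50107 + 12881/3 = 645427832/150321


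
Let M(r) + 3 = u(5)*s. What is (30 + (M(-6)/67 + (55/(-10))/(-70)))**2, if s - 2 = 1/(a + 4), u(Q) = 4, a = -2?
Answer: 80155235689/87984400 ≈ 911.02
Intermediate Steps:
s = 5/2 (s = 2 + 1/(-2 + 4) = 2 + 1/2 = 5/2 ≈ 2.5000)
M(r) = 7 (M(r) = -3 + 4*(5/2) = -3 + 10 = 7)
(30 + (M(-6)/67 + (55/(-10))/(-70)))**2 = (30 + (7/67 + (55/(-10))/(-70)))**2 = (30 + (7*(1/67) + (55*(-1/10))*(-1/70)))**2 = (30 + (7/67 - 11/2*(-1/70)))**2 = (30 + (7/67 + 11/140))**2 = (30 + 1717/9380)**2 = (283117/9380)**2 = 80155235689/87984400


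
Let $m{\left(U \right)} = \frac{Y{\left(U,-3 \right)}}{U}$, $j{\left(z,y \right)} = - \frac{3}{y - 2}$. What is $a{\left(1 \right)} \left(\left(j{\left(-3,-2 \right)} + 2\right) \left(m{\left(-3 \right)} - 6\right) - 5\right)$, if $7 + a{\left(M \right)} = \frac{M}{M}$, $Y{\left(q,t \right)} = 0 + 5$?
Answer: $\frac{313}{2} \approx 156.5$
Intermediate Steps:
$Y{\left(q,t \right)} = 5$
$a{\left(M \right)} = -6$ ($a{\left(M \right)} = -7 + \frac{M}{M} = -7 + 1 = -6$)
$j{\left(z,y \right)} = - \frac{3}{-2 + y}$
$m{\left(U \right)} = \frac{5}{U}$
$a{\left(1 \right)} \left(\left(j{\left(-3,-2 \right)} + 2\right) \left(m{\left(-3 \right)} - 6\right) - 5\right) = - 6 \left(\left(- \frac{3}{-2 - 2} + 2\right) \left(\frac{5}{-3} - 6\right) - 5\right) = - 6 \left(\left(- \frac{3}{-4} + 2\right) \left(5 \left(- \frac{1}{3}\right) - 6\right) - 5\right) = - 6 \left(\left(\left(-3\right) \left(- \frac{1}{4}\right) + 2\right) \left(- \frac{5}{3} - 6\right) - 5\right) = - 6 \left(\left(\frac{3}{4} + 2\right) \left(- \frac{23}{3}\right) - 5\right) = - 6 \left(\frac{11}{4} \left(- \frac{23}{3}\right) - 5\right) = - 6 \left(- \frac{253}{12} - 5\right) = \left(-6\right) \left(- \frac{313}{12}\right) = \frac{313}{2}$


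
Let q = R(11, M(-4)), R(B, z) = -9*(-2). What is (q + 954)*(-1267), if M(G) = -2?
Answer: -1231524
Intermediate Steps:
R(B, z) = 18
q = 18
(q + 954)*(-1267) = (18 + 954)*(-1267) = 972*(-1267) = -1231524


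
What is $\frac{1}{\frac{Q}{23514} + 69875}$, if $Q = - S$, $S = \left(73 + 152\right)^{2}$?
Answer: $\frac{7838}{547663375} \approx 1.4312 \cdot 10^{-5}$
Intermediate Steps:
$S = 50625$ ($S = 225^{2} = 50625$)
$Q = -50625$ ($Q = \left(-1\right) 50625 = -50625$)
$\frac{1}{\frac{Q}{23514} + 69875} = \frac{1}{- \frac{50625}{23514} + 69875} = \frac{1}{\left(-50625\right) \frac{1}{23514} + 69875} = \frac{1}{- \frac{16875}{7838} + 69875} = \frac{1}{\frac{547663375}{7838}} = \frac{7838}{547663375}$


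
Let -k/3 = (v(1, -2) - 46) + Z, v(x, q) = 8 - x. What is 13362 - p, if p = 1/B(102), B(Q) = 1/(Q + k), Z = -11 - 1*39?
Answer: 12993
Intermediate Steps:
Z = -50 (Z = -11 - 39 = -50)
k = 267 (k = -3*(((8 - 1*1) - 46) - 50) = -3*(((8 - 1) - 46) - 50) = -3*((7 - 46) - 50) = -3*(-39 - 50) = -3*(-89) = 267)
B(Q) = 1/(267 + Q) (B(Q) = 1/(Q + 267) = 1/(267 + Q))
p = 369 (p = 1/(1/(267 + 102)) = 1/(1/369) = 369)
13362 - p = 13362 - 1*369 = 13362 - 369 = 12993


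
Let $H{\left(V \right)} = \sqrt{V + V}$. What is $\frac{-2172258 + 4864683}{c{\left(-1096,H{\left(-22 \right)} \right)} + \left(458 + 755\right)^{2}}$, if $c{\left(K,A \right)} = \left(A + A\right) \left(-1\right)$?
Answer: $\frac{1320516893275}{721642244779} + \frac{3589900 i \sqrt{11}}{721642244779} \approx 1.8299 + 1.6499 \cdot 10^{-5} i$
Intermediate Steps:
$H{\left(V \right)} = \sqrt{2} \sqrt{V}$ ($H{\left(V \right)} = \sqrt{2 V} = \sqrt{2} \sqrt{V}$)
$c{\left(K,A \right)} = - 2 A$ ($c{\left(K,A \right)} = 2 A \left(-1\right) = - 2 A$)
$\frac{-2172258 + 4864683}{c{\left(-1096,H{\left(-22 \right)} \right)} + \left(458 + 755\right)^{2}} = \frac{-2172258 + 4864683}{- 2 \sqrt{2} \sqrt{-22} + \left(458 + 755\right)^{2}} = \frac{2692425}{- 2 \sqrt{2} i \sqrt{22} + 1213^{2}} = \frac{2692425}{- 2 \cdot 2 i \sqrt{11} + 1471369} = \frac{2692425}{- 4 i \sqrt{11} + 1471369} = \frac{2692425}{1471369 - 4 i \sqrt{11}}$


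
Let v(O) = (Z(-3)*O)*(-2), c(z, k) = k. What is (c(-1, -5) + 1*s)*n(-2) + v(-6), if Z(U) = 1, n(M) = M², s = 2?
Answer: 0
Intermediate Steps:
v(O) = -2*O (v(O) = (1*O)*(-2) = O*(-2) = -2*O)
(c(-1, -5) + 1*s)*n(-2) + v(-6) = (-5 + 1*2)*(-2)² - 2*(-6) = (-5 + 2)*4 + 12 = -3*4 + 12 = -12 + 12 = 0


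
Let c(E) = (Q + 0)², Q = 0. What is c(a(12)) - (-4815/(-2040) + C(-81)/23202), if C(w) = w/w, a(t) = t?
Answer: -3723989/1577736 ≈ -2.3603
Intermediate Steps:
C(w) = 1
c(E) = 0 (c(E) = (0 + 0)² = 0² = 0)
c(a(12)) - (-4815/(-2040) + C(-81)/23202) = 0 - (-4815/(-2040) + 1/23202) = 0 - (-4815*(-1/2040) + 1*(1/23202)) = 0 - (321/136 + 1/23202) = 0 - 1*3723989/1577736 = 0 - 3723989/1577736 = -3723989/1577736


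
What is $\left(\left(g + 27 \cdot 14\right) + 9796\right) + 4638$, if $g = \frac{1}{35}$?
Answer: $\frac{518421}{35} \approx 14812.0$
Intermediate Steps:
$g = \frac{1}{35} \approx 0.028571$
$\left(\left(g + 27 \cdot 14\right) + 9796\right) + 4638 = \left(\left(\frac{1}{35} + 27 \cdot 14\right) + 9796\right) + 4638 = \left(\left(\frac{1}{35} + 378\right) + 9796\right) + 4638 = \left(\frac{13231}{35} + 9796\right) + 4638 = \frac{356091}{35} + 4638 = \frac{518421}{35}$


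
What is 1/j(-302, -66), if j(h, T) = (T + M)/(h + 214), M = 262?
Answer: -22/49 ≈ -0.44898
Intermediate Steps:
j(h, T) = (262 + T)/(214 + h) (j(h, T) = (T + 262)/(h + 214) = (262 + T)/(214 + h))
1/j(-302, -66) = 1/((262 - 66)/(214 - 302)) = 1/(196/(-88)) = 1/(-1/88*196) = 1/(-49/22) = -22/49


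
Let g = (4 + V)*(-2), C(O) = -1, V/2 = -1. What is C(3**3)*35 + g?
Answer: -39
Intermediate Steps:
V = -2 (V = 2*(-1) = -2)
g = -4 (g = (4 - 2)*(-2) = 2*(-2) = -4)
C(3**3)*35 + g = -1*35 - 4 = -35 - 4 = -39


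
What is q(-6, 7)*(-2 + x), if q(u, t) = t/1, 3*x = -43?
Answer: -343/3 ≈ -114.33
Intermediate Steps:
x = -43/3 (x = (⅓)*(-43) = -43/3 ≈ -14.333)
q(u, t) = t (q(u, t) = t*1 = t)
q(-6, 7)*(-2 + x) = 7*(-2 - 43/3) = 7*(-49/3) = -343/3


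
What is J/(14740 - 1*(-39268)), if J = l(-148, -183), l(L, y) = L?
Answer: -37/13502 ≈ -0.0027403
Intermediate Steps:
J = -148
J/(14740 - 1*(-39268)) = -148/(14740 - 1*(-39268)) = -148/(14740 + 39268) = -148/54008 = -148*1/54008 = -37/13502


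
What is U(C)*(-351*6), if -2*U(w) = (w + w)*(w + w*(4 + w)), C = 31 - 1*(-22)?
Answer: 343113732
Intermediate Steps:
C = 53 (C = 31 + 22 = 53)
U(w) = -w*(w + w*(4 + w)) (U(w) = -(w + w)*(w + w*(4 + w))/2 = -2*w*(w + w*(4 + w))/2 = -w*(w + w*(4 + w)))
U(C)*(-351*6) = (53**2*(-5 - 1*53))*(-351*6) = (2809*(-5 - 53))*(-2106) = (2809*(-58))*(-2106) = -162922*(-2106) = 343113732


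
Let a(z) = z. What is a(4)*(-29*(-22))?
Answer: 2552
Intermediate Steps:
a(4)*(-29*(-22)) = 4*(-29*(-22)) = 4*638 = 2552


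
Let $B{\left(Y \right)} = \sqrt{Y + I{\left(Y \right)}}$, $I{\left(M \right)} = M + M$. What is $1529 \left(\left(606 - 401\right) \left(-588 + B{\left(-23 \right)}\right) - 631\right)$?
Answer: $-185270459 + 313445 i \sqrt{69} \approx -1.8527 \cdot 10^{8} + 2.6037 \cdot 10^{6} i$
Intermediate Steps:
$I{\left(M \right)} = 2 M$
$B{\left(Y \right)} = \sqrt{3} \sqrt{Y}$ ($B{\left(Y \right)} = \sqrt{Y + 2 Y} = \sqrt{3 Y} = \sqrt{3} \sqrt{Y}$)
$1529 \left(\left(606 - 401\right) \left(-588 + B{\left(-23 \right)}\right) - 631\right) = 1529 \left(\left(606 - 401\right) \left(-588 + \sqrt{3} \sqrt{-23}\right) - 631\right) = 1529 \left(205 \left(-588 + \sqrt{3} i \sqrt{23}\right) - 631\right) = 1529 \left(205 \left(-588 + i \sqrt{69}\right) - 631\right) = 1529 \left(\left(-120540 + 205 i \sqrt{69}\right) - 631\right) = 1529 \left(-121171 + 205 i \sqrt{69}\right) = -185270459 + 313445 i \sqrt{69}$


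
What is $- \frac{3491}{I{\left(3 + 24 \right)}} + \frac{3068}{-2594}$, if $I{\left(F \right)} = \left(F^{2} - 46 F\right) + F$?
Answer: $\frac{3782303}{630342} \approx 6.0004$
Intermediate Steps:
$I{\left(F \right)} = F^{2} - 45 F$
$- \frac{3491}{I{\left(3 + 24 \right)}} + \frac{3068}{-2594} = - \frac{3491}{\left(3 + 24\right) \left(-45 + \left(3 + 24\right)\right)} + \frac{3068}{-2594} = - \frac{3491}{27 \left(-45 + 27\right)} + 3068 \left(- \frac{1}{2594}\right) = - \frac{3491}{27 \left(-18\right)} - \frac{1534}{1297} = - \frac{3491}{-486} - \frac{1534}{1297} = \left(-3491\right) \left(- \frac{1}{486}\right) - \frac{1534}{1297} = \frac{3491}{486} - \frac{1534}{1297} = \frac{3782303}{630342}$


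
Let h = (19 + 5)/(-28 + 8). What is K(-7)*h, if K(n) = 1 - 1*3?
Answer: 12/5 ≈ 2.4000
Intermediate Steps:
K(n) = -2 (K(n) = 1 - 3 = -2)
h = -6/5 (h = 24/(-20) = 24*(-1/20) = -6/5 ≈ -1.2000)
K(-7)*h = -2*(-6/5) = 12/5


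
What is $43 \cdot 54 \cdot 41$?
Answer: $95202$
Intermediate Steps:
$43 \cdot 54 \cdot 41 = 2322 \cdot 41 = 95202$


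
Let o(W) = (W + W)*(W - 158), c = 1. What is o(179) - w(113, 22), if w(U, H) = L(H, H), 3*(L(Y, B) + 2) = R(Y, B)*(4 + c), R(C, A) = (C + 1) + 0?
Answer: 22445/3 ≈ 7481.7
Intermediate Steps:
o(W) = 2*W*(-158 + W) (o(W) = (2*W)*(-158 + W) = 2*W*(-158 + W))
R(C, A) = 1 + C (R(C, A) = (1 + C) + 0 = 1 + C)
L(Y, B) = -1/3 + 5*Y/3 (L(Y, B) = -2 + ((1 + Y)*(4 + 1))/3 = -2 + ((1 + Y)*5)/3 = -2 + (5 + 5*Y)/3 = -2 + (5/3 + 5*Y/3) = -1/3 + 5*Y/3)
w(U, H) = -1/3 + 5*H/3
o(179) - w(113, 22) = 2*179*(-158 + 179) - (-1/3 + (5/3)*22) = 2*179*21 - (-1/3 + 110/3) = 7518 - 1*109/3 = 7518 - 109/3 = 22445/3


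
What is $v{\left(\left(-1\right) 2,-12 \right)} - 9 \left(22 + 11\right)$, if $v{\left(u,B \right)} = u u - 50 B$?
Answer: $307$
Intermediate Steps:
$v{\left(u,B \right)} = u^{2} - 50 B$
$v{\left(\left(-1\right) 2,-12 \right)} - 9 \left(22 + 11\right) = \left(\left(\left(-1\right) 2\right)^{2} - -600\right) - 9 \left(22 + 11\right) = \left(\left(-2\right)^{2} + 600\right) - 9 \cdot 33 = \left(4 + 600\right) - 297 = 604 - 297 = 307$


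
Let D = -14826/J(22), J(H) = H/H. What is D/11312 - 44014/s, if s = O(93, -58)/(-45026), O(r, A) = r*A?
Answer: -800639699179/2179176 ≈ -3.6741e+5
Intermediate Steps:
J(H) = 1
D = -14826 (D = -14826/1 = -14826*1 = -14826)
O(r, A) = A*r
s = 2697/22513 (s = -58*93/(-45026) = -5394*(-1/45026) = 2697/22513 ≈ 0.11980)
D/11312 - 44014/s = -14826/11312 - 44014/2697/22513 = -14826*1/11312 - 44014*22513/2697 = -1059/808 - 990887182/2697 = -800639699179/2179176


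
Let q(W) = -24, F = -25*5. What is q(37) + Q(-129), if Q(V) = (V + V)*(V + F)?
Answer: 65508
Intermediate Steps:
F = -125
Q(V) = 2*V*(-125 + V) (Q(V) = (V + V)*(V - 125) = (2*V)*(-125 + V) = 2*V*(-125 + V))
q(37) + Q(-129) = -24 + 2*(-129)*(-125 - 129) = -24 + 2*(-129)*(-254) = -24 + 65532 = 65508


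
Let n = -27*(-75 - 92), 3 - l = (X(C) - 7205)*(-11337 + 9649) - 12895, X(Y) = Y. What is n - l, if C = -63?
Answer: 12259995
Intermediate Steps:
l = -12255486 (l = 3 - ((-63 - 7205)*(-11337 + 9649) - 12895) = 3 - (-7268*(-1688) - 12895) = 3 - (12268384 - 12895) = 3 - 1*12255489 = 3 - 12255489 = -12255486)
n = 4509 (n = -27*(-167) = 4509)
n - l = 4509 - 1*(-12255486) = 4509 + 12255486 = 12259995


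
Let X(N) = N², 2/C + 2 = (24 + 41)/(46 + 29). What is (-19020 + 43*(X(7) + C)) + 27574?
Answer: 179947/17 ≈ 10585.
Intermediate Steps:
C = -30/17 (C = 2/(-2 + (24 + 41)/(46 + 29)) = 2/(-2 + 65/75) = 2/(-2 + 65*(1/75)) = 2/(-2 + 13/15) = 2/(-17/15) = 2*(-15/17) = -30/17 ≈ -1.7647)
(-19020 + 43*(X(7) + C)) + 27574 = (-19020 + 43*(7² - 30/17)) + 27574 = (-19020 + 43*(49 - 30/17)) + 27574 = (-19020 + 43*(803/17)) + 27574 = (-19020 + 34529/17) + 27574 = -288811/17 + 27574 = 179947/17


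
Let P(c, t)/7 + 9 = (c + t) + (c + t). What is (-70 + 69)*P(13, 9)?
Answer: -245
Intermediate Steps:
P(c, t) = -63 + 14*c + 14*t (P(c, t) = -63 + 7*((c + t) + (c + t)) = -63 + 7*(2*c + 2*t) = -63 + (14*c + 14*t) = -63 + 14*c + 14*t)
(-70 + 69)*P(13, 9) = (-70 + 69)*(-63 + 14*13 + 14*9) = -(-63 + 182 + 126) = -1*245 = -245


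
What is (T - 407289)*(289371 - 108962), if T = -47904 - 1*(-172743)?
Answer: -50956522050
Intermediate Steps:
T = 124839 (T = -47904 + 172743 = 124839)
(T - 407289)*(289371 - 108962) = (124839 - 407289)*(289371 - 108962) = -282450*180409 = -50956522050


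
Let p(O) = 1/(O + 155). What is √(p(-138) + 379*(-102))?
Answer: I*√11172145/17 ≈ 196.62*I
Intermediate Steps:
p(O) = 1/(155 + O)
√(p(-138) + 379*(-102)) = √(1/(155 - 138) + 379*(-102)) = √(1/17 - 38658) = √(-657185/17) = I*√11172145/17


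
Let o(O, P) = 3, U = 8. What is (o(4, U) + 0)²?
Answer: 9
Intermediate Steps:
(o(4, U) + 0)² = (3 + 0)² = 3² = 9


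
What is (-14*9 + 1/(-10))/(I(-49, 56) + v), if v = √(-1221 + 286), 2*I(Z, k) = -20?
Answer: 1261/1035 + 1261*I*√935/10350 ≈ 1.2184 + 3.7255*I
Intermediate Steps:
I(Z, k) = -10 (I(Z, k) = (½)*(-20) = -10)
v = I*√935 (v = √(-935) = I*√935 ≈ 30.578*I)
(-14*9 + 1/(-10))/(I(-49, 56) + v) = (-14*9 + 1/(-10))/(-10 + I*√935) = (-126 - ⅒)/(-10 + I*√935) = -1261/10/(-10 + I*√935) = -1261/(10*(-10 + I*√935))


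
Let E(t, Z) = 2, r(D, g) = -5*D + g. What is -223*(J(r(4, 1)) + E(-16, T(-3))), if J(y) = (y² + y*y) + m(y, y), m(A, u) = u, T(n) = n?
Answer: -157215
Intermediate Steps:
r(D, g) = g - 5*D
J(y) = y + 2*y² (J(y) = (y² + y*y) + y = (y² + y²) + y = 2*y² + y = y + 2*y²)
-223*(J(r(4, 1)) + E(-16, T(-3))) = -223*((1 - 5*4)*(1 + 2*(1 - 5*4)) + 2) = -223*((1 - 20)*(1 + 2*(1 - 20)) + 2) = -223*(-19*(1 + 2*(-19)) + 2) = -223*(-19*(1 - 38) + 2) = -223*(-19*(-37) + 2) = -223*(703 + 2) = -223*705 = -157215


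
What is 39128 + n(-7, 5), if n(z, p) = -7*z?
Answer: 39177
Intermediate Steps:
39128 + n(-7, 5) = 39128 - 7*(-7) = 39128 + 49 = 39177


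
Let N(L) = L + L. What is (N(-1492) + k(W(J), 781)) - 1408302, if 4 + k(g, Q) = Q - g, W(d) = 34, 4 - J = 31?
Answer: -1410543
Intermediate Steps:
J = -27 (J = 4 - 1*31 = 4 - 31 = -27)
N(L) = 2*L
k(g, Q) = -4 + Q - g (k(g, Q) = -4 + (Q - g) = -4 + Q - g)
(N(-1492) + k(W(J), 781)) - 1408302 = (2*(-1492) + (-4 + 781 - 1*34)) - 1408302 = (-2984 + (-4 + 781 - 34)) - 1408302 = (-2984 + 743) - 1408302 = -2241 - 1408302 = -1410543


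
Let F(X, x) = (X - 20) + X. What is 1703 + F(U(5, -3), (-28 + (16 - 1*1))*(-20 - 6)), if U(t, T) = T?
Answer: 1677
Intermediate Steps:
F(X, x) = -20 + 2*X (F(X, x) = (-20 + X) + X = -20 + 2*X)
1703 + F(U(5, -3), (-28 + (16 - 1*1))*(-20 - 6)) = 1703 + (-20 + 2*(-3)) = 1703 + (-20 - 6) = 1703 - 26 = 1677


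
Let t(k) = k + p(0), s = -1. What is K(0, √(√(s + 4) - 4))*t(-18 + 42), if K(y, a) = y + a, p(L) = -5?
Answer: 19*√(-4 + √3) ≈ 28.613*I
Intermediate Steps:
K(y, a) = a + y
t(k) = -5 + k (t(k) = k - 5 = -5 + k)
K(0, √(√(s + 4) - 4))*t(-18 + 42) = (√(√(-1 + 4) - 4) + 0)*(-5 + (-18 + 42)) = (√(√3 - 4) + 0)*(-5 + 24) = (√(-4 + √3) + 0)*19 = √(-4 + √3)*19 = 19*√(-4 + √3)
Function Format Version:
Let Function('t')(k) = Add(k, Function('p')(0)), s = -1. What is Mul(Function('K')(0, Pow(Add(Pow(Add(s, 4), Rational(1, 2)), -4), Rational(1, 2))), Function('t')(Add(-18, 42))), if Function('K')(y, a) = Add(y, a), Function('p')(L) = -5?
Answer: Mul(19, Pow(Add(-4, Pow(3, Rational(1, 2))), Rational(1, 2))) ≈ Mul(28.613, I)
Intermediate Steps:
Function('K')(y, a) = Add(a, y)
Function('t')(k) = Add(-5, k) (Function('t')(k) = Add(k, -5) = Add(-5, k))
Mul(Function('K')(0, Pow(Add(Pow(Add(s, 4), Rational(1, 2)), -4), Rational(1, 2))), Function('t')(Add(-18, 42))) = Mul(Add(Pow(Add(Pow(Add(-1, 4), Rational(1, 2)), -4), Rational(1, 2)), 0), Add(-5, Add(-18, 42))) = Mul(Add(Pow(Add(Pow(3, Rational(1, 2)), -4), Rational(1, 2)), 0), Add(-5, 24)) = Mul(Add(Pow(Add(-4, Pow(3, Rational(1, 2))), Rational(1, 2)), 0), 19) = Mul(Pow(Add(-4, Pow(3, Rational(1, 2))), Rational(1, 2)), 19) = Mul(19, Pow(Add(-4, Pow(3, Rational(1, 2))), Rational(1, 2)))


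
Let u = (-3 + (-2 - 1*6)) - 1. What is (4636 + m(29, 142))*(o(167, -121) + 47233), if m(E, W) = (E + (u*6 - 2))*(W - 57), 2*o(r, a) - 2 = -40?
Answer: 38290554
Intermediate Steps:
u = -12 (u = (-3 + (-2 - 6)) - 1 = (-3 - 8) - 1 = -11 - 1 = -12)
o(r, a) = -19 (o(r, a) = 1 + (½)*(-40) = 1 - 20 = -19)
m(E, W) = (-74 + E)*(-57 + W) (m(E, W) = (E + (-12*6 - 2))*(W - 57) = (E + (-72 - 2))*(-57 + W) = (E - 74)*(-57 + W) = (-74 + E)*(-57 + W))
(4636 + m(29, 142))*(o(167, -121) + 47233) = (4636 + (4218 - 74*142 - 57*29 + 29*142))*(-19 + 47233) = (4636 + (4218 - 10508 - 1653 + 4118))*47214 = (4636 - 3825)*47214 = 811*47214 = 38290554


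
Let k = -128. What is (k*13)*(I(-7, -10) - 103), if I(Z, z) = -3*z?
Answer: 121472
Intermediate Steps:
(k*13)*(I(-7, -10) - 103) = (-128*13)*(-3*(-10) - 103) = -1664*(30 - 103) = -1664*(-73) = 121472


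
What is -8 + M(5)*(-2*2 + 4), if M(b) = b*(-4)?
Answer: -8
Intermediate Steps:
M(b) = -4*b
-8 + M(5)*(-2*2 + 4) = -8 + (-4*5)*(-2*2 + 4) = -8 - 20*(-4 + 4) = -8 - 20*0 = -8 + 0 = -8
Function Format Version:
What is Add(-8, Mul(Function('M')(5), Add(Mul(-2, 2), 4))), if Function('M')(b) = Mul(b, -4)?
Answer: -8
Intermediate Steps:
Function('M')(b) = Mul(-4, b)
Add(-8, Mul(Function('M')(5), Add(Mul(-2, 2), 4))) = Add(-8, Mul(Mul(-4, 5), Add(Mul(-2, 2), 4))) = Add(-8, Mul(-20, Add(-4, 4))) = Add(-8, Mul(-20, 0)) = Add(-8, 0) = -8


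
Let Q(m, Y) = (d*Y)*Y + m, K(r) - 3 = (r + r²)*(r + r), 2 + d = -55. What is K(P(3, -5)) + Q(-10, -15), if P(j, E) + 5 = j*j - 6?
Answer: -12840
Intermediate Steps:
d = -57 (d = -2 - 55 = -57)
P(j, E) = -11 + j² (P(j, E) = -5 + (j*j - 6) = -5 + (j² - 6) = -5 + (-6 + j²) = -11 + j²)
K(r) = 3 + 2*r*(r + r²) (K(r) = 3 + (r + r²)*(r + r) = 3 + (r + r²)*(2*r) = 3 + 2*r*(r + r²))
Q(m, Y) = m - 57*Y² (Q(m, Y) = (-57*Y)*Y + m = -57*Y² + m = m - 57*Y²)
K(P(3, -5)) + Q(-10, -15) = (3 + 2*(-11 + 3²)² + 2*(-11 + 3²)³) + (-10 - 57*(-15)²) = (3 + 2*(-11 + 9)² + 2*(-11 + 9)³) + (-10 - 57*225) = (3 + 2*(-2)² + 2*(-2)³) + (-10 - 12825) = (3 + 2*4 + 2*(-8)) - 12835 = (3 + 8 - 16) - 12835 = -5 - 12835 = -12840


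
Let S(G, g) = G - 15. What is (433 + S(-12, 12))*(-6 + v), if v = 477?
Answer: 191226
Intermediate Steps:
S(G, g) = -15 + G
(433 + S(-12, 12))*(-6 + v) = (433 + (-15 - 12))*(-6 + 477) = (433 - 27)*471 = 406*471 = 191226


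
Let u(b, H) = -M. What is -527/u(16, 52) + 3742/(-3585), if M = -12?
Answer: -214911/4780 ≈ -44.960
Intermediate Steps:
u(b, H) = 12 (u(b, H) = -1*(-12) = 12)
-527/u(16, 52) + 3742/(-3585) = -527/12 + 3742/(-3585) = -527*1/12 + 3742*(-1/3585) = -527/12 - 3742/3585 = -214911/4780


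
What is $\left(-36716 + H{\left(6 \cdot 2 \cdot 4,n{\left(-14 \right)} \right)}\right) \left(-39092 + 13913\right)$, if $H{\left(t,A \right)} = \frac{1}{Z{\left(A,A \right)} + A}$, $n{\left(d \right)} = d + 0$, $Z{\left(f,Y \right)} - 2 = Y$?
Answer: $\frac{24036301443}{26} \approx 9.2447 \cdot 10^{8}$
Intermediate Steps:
$Z{\left(f,Y \right)} = 2 + Y$
$n{\left(d \right)} = d$
$H{\left(t,A \right)} = \frac{1}{2 + 2 A}$ ($H{\left(t,A \right)} = \frac{1}{\left(2 + A\right) + A} = \frac{1}{2 + 2 A}$)
$\left(-36716 + H{\left(6 \cdot 2 \cdot 4,n{\left(-14 \right)} \right)}\right) \left(-39092 + 13913\right) = \left(-36716 + \frac{1}{2 \left(1 - 14\right)}\right) \left(-39092 + 13913\right) = \left(-36716 + \frac{1}{2 \left(-13\right)}\right) \left(-25179\right) = \left(-36716 + \frac{1}{2} \left(- \frac{1}{13}\right)\right) \left(-25179\right) = \left(-36716 - \frac{1}{26}\right) \left(-25179\right) = \left(- \frac{954617}{26}\right) \left(-25179\right) = \frac{24036301443}{26}$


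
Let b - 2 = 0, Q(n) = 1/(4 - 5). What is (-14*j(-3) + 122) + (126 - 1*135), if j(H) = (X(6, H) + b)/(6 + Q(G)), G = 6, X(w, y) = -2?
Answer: 113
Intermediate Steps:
Q(n) = -1 (Q(n) = 1/(-1) = -1)
b = 2 (b = 2 + 0 = 2)
j(H) = 0 (j(H) = (-2 + 2)/(6 - 1) = 0/5 = 0*(⅕) = 0)
(-14*j(-3) + 122) + (126 - 1*135) = (-14*0 + 122) + (126 - 1*135) = (0 + 122) + (126 - 135) = 122 - 9 = 113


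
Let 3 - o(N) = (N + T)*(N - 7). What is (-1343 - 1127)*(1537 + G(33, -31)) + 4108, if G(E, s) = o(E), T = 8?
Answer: -1166672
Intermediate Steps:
o(N) = 3 - (-7 + N)*(8 + N) (o(N) = 3 - (N + 8)*(N - 7) = 3 - (8 + N)*(-7 + N) = 3 - (-7 + N)*(8 + N))
G(E, s) = 59 - E - E²
(-1343 - 1127)*(1537 + G(33, -31)) + 4108 = (-1343 - 1127)*(1537 + (59 - 1*33 - 1*33²)) + 4108 = -2470*(1537 + (59 - 33 - 1*1089)) + 4108 = -2470*(1537 + (59 - 33 - 1089)) + 4108 = -2470*(1537 - 1063) + 4108 = -2470*474 + 4108 = -1170780 + 4108 = -1166672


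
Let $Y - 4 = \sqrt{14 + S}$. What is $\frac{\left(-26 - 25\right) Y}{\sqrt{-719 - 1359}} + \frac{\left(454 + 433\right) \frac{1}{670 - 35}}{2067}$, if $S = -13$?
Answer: $\frac{887}{1312545} + \frac{255 i \sqrt{2078}}{2078} \approx 0.00067579 + 5.5939 i$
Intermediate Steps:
$Y = 5$ ($Y = 4 + \sqrt{14 - 13} = 4 + \sqrt{1} = 4 + 1 = 5$)
$\frac{\left(-26 - 25\right) Y}{\sqrt{-719 - 1359}} + \frac{\left(454 + 433\right) \frac{1}{670 - 35}}{2067} = \frac{\left(-26 - 25\right) 5}{\sqrt{-719 - 1359}} + \frac{\left(454 + 433\right) \frac{1}{670 - 35}}{2067} = \frac{\left(-51\right) 5}{\sqrt{-2078}} + \frac{887}{635} \cdot \frac{1}{2067} = - \frac{255}{i \sqrt{2078}} + 887 \cdot \frac{1}{635} \cdot \frac{1}{2067} = - 255 \left(- \frac{i \sqrt{2078}}{2078}\right) + \frac{887}{635} \cdot \frac{1}{2067} = \frac{255 i \sqrt{2078}}{2078} + \frac{887}{1312545} = \frac{887}{1312545} + \frac{255 i \sqrt{2078}}{2078}$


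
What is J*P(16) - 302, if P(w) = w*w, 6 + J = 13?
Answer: 1490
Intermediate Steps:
J = 7 (J = -6 + 13 = 7)
P(w) = w²
J*P(16) - 302 = 7*16² - 302 = 7*256 - 302 = 1792 - 302 = 1490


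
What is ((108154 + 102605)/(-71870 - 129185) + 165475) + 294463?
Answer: 92472623831/201055 ≈ 4.5994e+5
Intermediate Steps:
((108154 + 102605)/(-71870 - 129185) + 165475) + 294463 = (210759/(-201055) + 165475) + 294463 = (210759*(-1/201055) + 165475) + 294463 = (-210759/201055 + 165475) + 294463 = 33269365366/201055 + 294463 = 92472623831/201055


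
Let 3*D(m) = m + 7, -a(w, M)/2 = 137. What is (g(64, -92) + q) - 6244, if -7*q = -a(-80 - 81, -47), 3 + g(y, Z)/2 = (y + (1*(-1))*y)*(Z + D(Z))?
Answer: -44024/7 ≈ -6289.1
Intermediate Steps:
a(w, M) = -274 (a(w, M) = -2*137 = -274)
D(m) = 7/3 + m/3 (D(m) = (m + 7)/3 = (7 + m)/3 = 7/3 + m/3)
g(y, Z) = -6 (g(y, Z) = -6 + 2*((y + (1*(-1))*y)*(Z + (7/3 + Z/3))) = -6 + 2*((y - y)*(7/3 + 4*Z/3)) = -6 + 2*(0*(7/3 + 4*Z/3)) = -6 + 2*0 = -6 + 0 = -6)
q = -274/7 (q = -(-1)*(-274)/7 = -⅐*274 = -274/7 ≈ -39.143)
(g(64, -92) + q) - 6244 = (-6 - 274/7) - 6244 = -316/7 - 6244 = -44024/7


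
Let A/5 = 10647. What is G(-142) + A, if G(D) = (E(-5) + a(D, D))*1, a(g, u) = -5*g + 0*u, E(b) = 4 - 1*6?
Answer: 53943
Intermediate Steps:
E(b) = -2 (E(b) = 4 - 6 = -2)
A = 53235 (A = 5*10647 = 53235)
a(g, u) = -5*g (a(g, u) = -5*g + 0 = -5*g)
G(D) = -2 - 5*D (G(D) = (-2 - 5*D)*1 = -2 - 5*D)
G(-142) + A = (-2 - 5*(-142)) + 53235 = (-2 + 710) + 53235 = 708 + 53235 = 53943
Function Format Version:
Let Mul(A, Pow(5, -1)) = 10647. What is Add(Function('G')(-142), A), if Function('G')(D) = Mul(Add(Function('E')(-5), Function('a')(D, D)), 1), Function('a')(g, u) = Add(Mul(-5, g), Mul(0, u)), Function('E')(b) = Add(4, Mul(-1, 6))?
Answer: 53943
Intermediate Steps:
Function('E')(b) = -2 (Function('E')(b) = Add(4, -6) = -2)
A = 53235 (A = Mul(5, 10647) = 53235)
Function('a')(g, u) = Mul(-5, g) (Function('a')(g, u) = Add(Mul(-5, g), 0) = Mul(-5, g))
Function('G')(D) = Add(-2, Mul(-5, D)) (Function('G')(D) = Mul(Add(-2, Mul(-5, D)), 1) = Add(-2, Mul(-5, D)))
Add(Function('G')(-142), A) = Add(Add(-2, Mul(-5, -142)), 53235) = Add(Add(-2, 710), 53235) = Add(708, 53235) = 53943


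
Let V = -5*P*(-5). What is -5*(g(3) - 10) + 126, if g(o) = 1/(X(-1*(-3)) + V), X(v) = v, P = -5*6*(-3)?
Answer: 396523/2253 ≈ 176.00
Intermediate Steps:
P = 90 (P = -30*(-3) = 90)
V = 2250 (V = -5*90*(-5) = -450*(-5) = 2250)
g(o) = 1/2253 (g(o) = 1/(-1*(-3) + 2250) = 1/(3 + 2250) = 1/2253)
-5*(g(3) - 10) + 126 = -5*(1/2253 - 10) + 126 = -5*(-22529/2253) + 126 = 112645/2253 + 126 = 396523/2253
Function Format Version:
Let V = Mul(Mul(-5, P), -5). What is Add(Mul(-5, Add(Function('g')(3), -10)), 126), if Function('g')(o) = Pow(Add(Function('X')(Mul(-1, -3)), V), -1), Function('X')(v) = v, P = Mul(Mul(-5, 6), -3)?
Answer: Rational(396523, 2253) ≈ 176.00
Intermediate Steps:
P = 90 (P = Mul(-30, -3) = 90)
V = 2250 (V = Mul(Mul(-5, 90), -5) = Mul(-450, -5) = 2250)
Function('g')(o) = Rational(1, 2253) (Function('g')(o) = Pow(Add(Mul(-1, -3), 2250), -1) = Pow(Add(3, 2250), -1) = Pow(2253, -1) = Rational(1, 2253))
Add(Mul(-5, Add(Function('g')(3), -10)), 126) = Add(Mul(-5, Add(Rational(1, 2253), -10)), 126) = Add(Mul(-5, Rational(-22529, 2253)), 126) = Add(Rational(112645, 2253), 126) = Rational(396523, 2253)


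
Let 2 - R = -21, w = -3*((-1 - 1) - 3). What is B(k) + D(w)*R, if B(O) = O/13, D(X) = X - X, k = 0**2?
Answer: 0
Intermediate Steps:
k = 0
w = 15 (w = -3*(-2 - 3) = -3*(-5) = 15)
R = 23 (R = 2 - 1*(-21) = 2 + 21 = 23)
D(X) = 0
B(O) = O/13 (B(O) = O*(1/13) = O/13)
B(k) + D(w)*R = (1/13)*0 + 0*23 = 0 + 0 = 0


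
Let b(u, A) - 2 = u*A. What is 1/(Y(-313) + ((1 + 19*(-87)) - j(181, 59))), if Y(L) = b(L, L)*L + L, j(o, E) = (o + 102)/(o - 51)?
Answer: -130/3986695723 ≈ -3.2608e-8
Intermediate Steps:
b(u, A) = 2 + A*u (b(u, A) = 2 + u*A = 2 + A*u)
j(o, E) = (102 + o)/(-51 + o)
Y(L) = L + L*(2 + L²) (Y(L) = (2 + L*L)*L + L = (2 + L²)*L + L = L*(2 + L²) + L = L + L*(2 + L²))
1/(Y(-313) + ((1 + 19*(-87)) - j(181, 59))) = 1/(-313*(3 + (-313)²) + ((1 + 19*(-87)) - (102 + 181)/(-51 + 181))) = 1/(-313*(3 + 97969) + ((1 - 1653) - 283/130)) = 1/(-313*97972 + (-1652 - 283/130)) = 1/(-30665236 + (-1652 - 1*283/130)) = 1/(-30665236 + (-1652 - 283/130)) = 1/(-30665236 - 215043/130) = 1/(-3986695723/130) = -130/3986695723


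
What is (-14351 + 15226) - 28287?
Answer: -27412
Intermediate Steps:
(-14351 + 15226) - 28287 = 875 - 28287 = -27412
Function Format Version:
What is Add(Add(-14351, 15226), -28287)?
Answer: -27412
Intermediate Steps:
Add(Add(-14351, 15226), -28287) = Add(875, -28287) = -27412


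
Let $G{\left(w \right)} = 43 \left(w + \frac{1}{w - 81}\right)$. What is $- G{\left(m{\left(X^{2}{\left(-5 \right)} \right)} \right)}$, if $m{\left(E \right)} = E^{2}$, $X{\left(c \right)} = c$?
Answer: $- \frac{14620043}{544} \approx -26875.0$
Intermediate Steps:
$G{\left(w \right)} = 43 w + \frac{43}{-81 + w}$ ($G{\left(w \right)} = 43 \left(w + \frac{1}{-81 + w}\right) = 43 w + \frac{43}{-81 + w}$)
$- G{\left(m{\left(X^{2}{\left(-5 \right)} \right)} \right)} = - \frac{43 \left(1 + \left(\left(\left(-5\right)^{2}\right)^{2}\right)^{2} - 81 \left(\left(-5\right)^{2}\right)^{2}\right)}{-81 + \left(\left(-5\right)^{2}\right)^{2}} = - \frac{43 \left(1 + \left(25^{2}\right)^{2} - 81 \cdot 25^{2}\right)}{-81 + 25^{2}} = - \frac{43 \left(1 + 625^{2} - 50625\right)}{-81 + 625} = - \frac{43 \left(1 + 390625 - 50625\right)}{544} = - \frac{43 \cdot 340001}{544} = \left(-1\right) \frac{14620043}{544} = - \frac{14620043}{544}$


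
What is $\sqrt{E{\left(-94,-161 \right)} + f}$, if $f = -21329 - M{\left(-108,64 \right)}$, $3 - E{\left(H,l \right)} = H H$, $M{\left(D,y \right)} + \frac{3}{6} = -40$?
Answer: $\frac{i \sqrt{120486}}{2} \approx 173.56 i$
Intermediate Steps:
$M{\left(D,y \right)} = - \frac{81}{2}$ ($M{\left(D,y \right)} = - \frac{1}{2} - 40 = - \frac{81}{2}$)
$E{\left(H,l \right)} = 3 - H^{2}$ ($E{\left(H,l \right)} = 3 - H H = 3 - H^{2}$)
$f = - \frac{42577}{2}$ ($f = -21329 - - \frac{81}{2} = -21329 + \frac{81}{2} = - \frac{42577}{2} \approx -21289.0$)
$\sqrt{E{\left(-94,-161 \right)} + f} = \sqrt{\left(3 - \left(-94\right)^{2}\right) - \frac{42577}{2}} = \sqrt{\left(3 - 8836\right) - \frac{42577}{2}} = \sqrt{-8833 - \frac{42577}{2}} = \sqrt{- \frac{60243}{2}} = \frac{i \sqrt{120486}}{2}$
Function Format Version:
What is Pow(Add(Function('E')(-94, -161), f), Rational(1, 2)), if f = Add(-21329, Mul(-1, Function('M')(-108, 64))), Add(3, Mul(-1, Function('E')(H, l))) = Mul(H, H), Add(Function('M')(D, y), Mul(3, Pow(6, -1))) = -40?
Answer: Mul(Rational(1, 2), I, Pow(120486, Rational(1, 2))) ≈ Mul(173.56, I)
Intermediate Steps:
Function('M')(D, y) = Rational(-81, 2) (Function('M')(D, y) = Add(Rational(-1, 2), -40) = Rational(-81, 2))
Function('E')(H, l) = Add(3, Mul(-1, Pow(H, 2))) (Function('E')(H, l) = Add(3, Mul(-1, Mul(H, H))) = Add(3, Mul(-1, Pow(H, 2))))
f = Rational(-42577, 2) (f = Add(-21329, Mul(-1, Rational(-81, 2))) = Add(-21329, Rational(81, 2)) = Rational(-42577, 2) ≈ -21289.)
Pow(Add(Function('E')(-94, -161), f), Rational(1, 2)) = Pow(Add(Add(3, Mul(-1, Pow(-94, 2))), Rational(-42577, 2)), Rational(1, 2)) = Pow(Add(Add(3, Mul(-1, 8836)), Rational(-42577, 2)), Rational(1, 2)) = Pow(Add(Add(3, -8836), Rational(-42577, 2)), Rational(1, 2)) = Pow(Add(-8833, Rational(-42577, 2)), Rational(1, 2)) = Pow(Rational(-60243, 2), Rational(1, 2)) = Mul(Rational(1, 2), I, Pow(120486, Rational(1, 2)))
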